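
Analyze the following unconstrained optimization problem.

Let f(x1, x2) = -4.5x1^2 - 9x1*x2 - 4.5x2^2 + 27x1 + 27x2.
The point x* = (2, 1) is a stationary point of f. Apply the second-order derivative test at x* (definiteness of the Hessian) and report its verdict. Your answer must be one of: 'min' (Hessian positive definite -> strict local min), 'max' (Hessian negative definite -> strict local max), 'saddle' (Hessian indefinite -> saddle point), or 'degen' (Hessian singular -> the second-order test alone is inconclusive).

Compute the Hessian H = grad^2 f:
  H = [[-9, -9], [-9, -9]]
Verify stationarity: grad f(x*) = H x* + g = (0, 0).
Eigenvalues of H: -18, 0.
H has a zero eigenvalue (singular; negative semidefinite but not definite), so H is neither positive definite, negative definite, nor indefinite. The second-order test alone is inconclusive -> degen.
(Indeed, f is constant along the null direction of H through x*, so x* is not a strict local extremum.)

degen


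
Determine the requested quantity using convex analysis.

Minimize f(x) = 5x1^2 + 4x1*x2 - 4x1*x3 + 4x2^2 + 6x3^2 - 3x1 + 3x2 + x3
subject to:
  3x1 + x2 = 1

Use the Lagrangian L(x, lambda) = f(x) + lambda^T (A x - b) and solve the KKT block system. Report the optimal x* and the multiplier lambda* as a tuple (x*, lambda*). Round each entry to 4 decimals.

Form the Lagrangian:
  L(x, lambda) = (1/2) x^T Q x + c^T x + lambda^T (A x - b)
Stationarity (grad_x L = 0): Q x + c + A^T lambda = 0.
Primal feasibility: A x = b.

This gives the KKT block system:
  [ Q   A^T ] [ x     ]   [-c ]
  [ A    0  ] [ lambda ] = [ b ]

Solving the linear system:
  x*      = (0.5588, -0.6765, 0.1029)
  lambda* = (0.1765)
  f(x*)   = -1.8897

x* = (0.5588, -0.6765, 0.1029), lambda* = (0.1765)


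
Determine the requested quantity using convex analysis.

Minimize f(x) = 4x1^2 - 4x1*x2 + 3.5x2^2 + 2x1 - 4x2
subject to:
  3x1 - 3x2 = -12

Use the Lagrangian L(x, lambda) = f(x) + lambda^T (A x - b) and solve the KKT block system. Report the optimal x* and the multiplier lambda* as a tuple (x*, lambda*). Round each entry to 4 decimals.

Form the Lagrangian:
  L(x, lambda) = (1/2) x^T Q x + c^T x + lambda^T (A x - b)
Stationarity (grad_x L = 0): Q x + c + A^T lambda = 0.
Primal feasibility: A x = b.

This gives the KKT block system:
  [ Q   A^T ] [ x     ]   [-c ]
  [ A    0  ] [ lambda ] = [ b ]

Solving the linear system:
  x*      = (-1.4286, 2.5714)
  lambda* = (6.5714)
  f(x*)   = 32.8571

x* = (-1.4286, 2.5714), lambda* = (6.5714)


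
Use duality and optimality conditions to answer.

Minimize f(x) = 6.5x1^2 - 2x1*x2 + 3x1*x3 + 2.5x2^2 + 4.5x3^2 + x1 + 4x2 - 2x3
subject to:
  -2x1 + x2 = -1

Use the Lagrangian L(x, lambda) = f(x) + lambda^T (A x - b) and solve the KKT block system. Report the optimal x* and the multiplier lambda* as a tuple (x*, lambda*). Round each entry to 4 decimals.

Form the Lagrangian:
  L(x, lambda) = (1/2) x^T Q x + c^T x + lambda^T (A x - b)
Stationarity (grad_x L = 0): Q x + c + A^T lambda = 0.
Primal feasibility: A x = b.

This gives the KKT block system:
  [ Q   A^T ] [ x     ]   [-c ]
  [ A    0  ] [ lambda ] = [ b ]

Solving the linear system:
  x*      = (-0.0694, -1.1389, 0.2454)
  lambda* = (1.5556)
  f(x*)   = -1.7801

x* = (-0.0694, -1.1389, 0.2454), lambda* = (1.5556)


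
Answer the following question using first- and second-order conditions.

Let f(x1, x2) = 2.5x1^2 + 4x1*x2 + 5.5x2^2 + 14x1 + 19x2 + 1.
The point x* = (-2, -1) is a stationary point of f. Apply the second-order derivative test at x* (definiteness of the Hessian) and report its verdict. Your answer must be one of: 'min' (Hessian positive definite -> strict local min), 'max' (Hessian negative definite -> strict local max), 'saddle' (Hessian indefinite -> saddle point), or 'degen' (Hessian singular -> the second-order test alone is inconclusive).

Compute the Hessian H = grad^2 f:
  H = [[5, 4], [4, 11]]
Verify stationarity: grad f(x*) = H x* + g = (0, 0).
Eigenvalues of H: 3, 13.
Both eigenvalues > 0, so H is positive definite -> x* is a strict local min.

min


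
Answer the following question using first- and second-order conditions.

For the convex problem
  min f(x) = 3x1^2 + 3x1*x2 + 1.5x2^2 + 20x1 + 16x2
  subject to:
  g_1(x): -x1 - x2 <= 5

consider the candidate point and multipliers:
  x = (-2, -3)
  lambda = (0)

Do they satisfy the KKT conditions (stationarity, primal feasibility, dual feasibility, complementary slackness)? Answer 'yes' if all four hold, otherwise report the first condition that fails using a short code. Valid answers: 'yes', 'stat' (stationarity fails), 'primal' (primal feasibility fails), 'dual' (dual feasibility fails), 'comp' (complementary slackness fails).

Gradient of f: grad f(x) = Q x + c = (-1, 1)
Constraint values g_i(x) = a_i^T x - b_i:
  g_1((-2, -3)) = 0
Stationarity residual: grad f(x) + sum_i lambda_i a_i = (-1, 1)
  -> stationarity FAILS
Primal feasibility (all g_i <= 0): OK
Dual feasibility (all lambda_i >= 0): OK
Complementary slackness (lambda_i * g_i(x) = 0 for all i): OK

Verdict: the first failing condition is stationarity -> stat.

stat


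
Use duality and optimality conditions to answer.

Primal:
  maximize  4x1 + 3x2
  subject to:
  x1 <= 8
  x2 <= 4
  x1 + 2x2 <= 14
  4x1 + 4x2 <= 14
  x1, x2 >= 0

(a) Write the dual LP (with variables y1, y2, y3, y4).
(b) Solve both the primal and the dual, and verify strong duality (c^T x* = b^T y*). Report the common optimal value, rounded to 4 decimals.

The standard primal-dual pair for 'max c^T x s.t. A x <= b, x >= 0' is:
  Dual:  min b^T y  s.t.  A^T y >= c,  y >= 0.

So the dual LP is:
  minimize  8y1 + 4y2 + 14y3 + 14y4
  subject to:
    y1 + y3 + 4y4 >= 4
    y2 + 2y3 + 4y4 >= 3
    y1, y2, y3, y4 >= 0

Solving the primal: x* = (3.5, 0).
  primal value c^T x* = 14.
Solving the dual: y* = (0, 0, 0, 1).
  dual value b^T y* = 14.
Strong duality: c^T x* = b^T y*. Confirmed.

14


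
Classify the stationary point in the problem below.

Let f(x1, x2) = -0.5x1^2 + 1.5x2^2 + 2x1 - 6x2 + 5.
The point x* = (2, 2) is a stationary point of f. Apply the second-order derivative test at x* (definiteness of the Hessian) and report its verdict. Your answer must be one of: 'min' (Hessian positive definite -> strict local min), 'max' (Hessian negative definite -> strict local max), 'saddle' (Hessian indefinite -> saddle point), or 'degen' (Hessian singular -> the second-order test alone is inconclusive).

Compute the Hessian H = grad^2 f:
  H = [[-1, 0], [0, 3]]
Verify stationarity: grad f(x*) = H x* + g = (0, 0).
Eigenvalues of H: -1, 3.
Eigenvalues have mixed signs, so H is indefinite -> x* is a saddle point.

saddle


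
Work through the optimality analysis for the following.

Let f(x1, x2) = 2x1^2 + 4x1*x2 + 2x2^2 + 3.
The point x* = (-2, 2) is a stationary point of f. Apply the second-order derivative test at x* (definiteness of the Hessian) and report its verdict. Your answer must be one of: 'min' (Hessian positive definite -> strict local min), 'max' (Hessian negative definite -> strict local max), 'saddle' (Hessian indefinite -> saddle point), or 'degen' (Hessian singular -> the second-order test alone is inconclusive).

Compute the Hessian H = grad^2 f:
  H = [[4, 4], [4, 4]]
Verify stationarity: grad f(x*) = H x* + g = (0, 0).
Eigenvalues of H: 0, 8.
H has a zero eigenvalue (singular; positive semidefinite but not definite), so H is neither positive definite, negative definite, nor indefinite. The second-order test alone is inconclusive -> degen.
(Indeed, f is constant along the null direction of H through x*, so x* is not a strict local extremum.)

degen


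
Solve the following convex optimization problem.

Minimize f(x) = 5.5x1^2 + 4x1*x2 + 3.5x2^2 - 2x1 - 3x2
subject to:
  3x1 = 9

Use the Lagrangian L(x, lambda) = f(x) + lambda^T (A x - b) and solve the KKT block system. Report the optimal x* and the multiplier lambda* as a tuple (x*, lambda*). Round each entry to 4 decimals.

Form the Lagrangian:
  L(x, lambda) = (1/2) x^T Q x + c^T x + lambda^T (A x - b)
Stationarity (grad_x L = 0): Q x + c + A^T lambda = 0.
Primal feasibility: A x = b.

This gives the KKT block system:
  [ Q   A^T ] [ x     ]   [-c ]
  [ A    0  ] [ lambda ] = [ b ]

Solving the linear system:
  x*      = (3, -1.2857)
  lambda* = (-8.619)
  f(x*)   = 37.7143

x* = (3, -1.2857), lambda* = (-8.619)


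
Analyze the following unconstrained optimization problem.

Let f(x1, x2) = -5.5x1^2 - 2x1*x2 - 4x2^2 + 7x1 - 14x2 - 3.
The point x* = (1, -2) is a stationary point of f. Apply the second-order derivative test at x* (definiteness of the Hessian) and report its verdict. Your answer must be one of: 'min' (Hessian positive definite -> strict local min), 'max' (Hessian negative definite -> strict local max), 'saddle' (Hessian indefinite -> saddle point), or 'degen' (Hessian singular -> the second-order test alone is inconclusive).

Compute the Hessian H = grad^2 f:
  H = [[-11, -2], [-2, -8]]
Verify stationarity: grad f(x*) = H x* + g = (0, 0).
Eigenvalues of H: -12, -7.
Both eigenvalues < 0, so H is negative definite -> x* is a strict local max.

max


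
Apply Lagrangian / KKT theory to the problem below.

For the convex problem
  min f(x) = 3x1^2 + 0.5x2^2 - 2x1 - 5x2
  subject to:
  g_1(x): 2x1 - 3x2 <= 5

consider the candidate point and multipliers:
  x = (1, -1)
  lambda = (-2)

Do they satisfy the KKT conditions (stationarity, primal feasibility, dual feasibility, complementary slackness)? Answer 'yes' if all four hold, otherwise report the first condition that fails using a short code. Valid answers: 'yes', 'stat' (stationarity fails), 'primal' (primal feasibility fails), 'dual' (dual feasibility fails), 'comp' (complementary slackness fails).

Gradient of f: grad f(x) = Q x + c = (4, -6)
Constraint values g_i(x) = a_i^T x - b_i:
  g_1((1, -1)) = 0
Stationarity residual: grad f(x) + sum_i lambda_i a_i = (0, 0)
  -> stationarity OK
Primal feasibility (all g_i <= 0): OK
Dual feasibility (all lambda_i >= 0): FAILS
Complementary slackness (lambda_i * g_i(x) = 0 for all i): OK

Verdict: the first failing condition is dual_feasibility -> dual.

dual


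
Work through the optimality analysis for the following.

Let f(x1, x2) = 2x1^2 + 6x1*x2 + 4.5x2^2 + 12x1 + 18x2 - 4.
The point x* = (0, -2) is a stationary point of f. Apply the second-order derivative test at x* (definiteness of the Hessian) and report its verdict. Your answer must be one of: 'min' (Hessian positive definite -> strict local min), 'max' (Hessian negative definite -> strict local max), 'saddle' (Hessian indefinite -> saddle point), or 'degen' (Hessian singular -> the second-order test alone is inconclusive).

Compute the Hessian H = grad^2 f:
  H = [[4, 6], [6, 9]]
Verify stationarity: grad f(x*) = H x* + g = (0, 0).
Eigenvalues of H: 0, 13.
H has a zero eigenvalue (singular; positive semidefinite but not definite), so H is neither positive definite, negative definite, nor indefinite. The second-order test alone is inconclusive -> degen.
(Indeed, f is constant along the null direction of H through x*, so x* is not a strict local extremum.)

degen


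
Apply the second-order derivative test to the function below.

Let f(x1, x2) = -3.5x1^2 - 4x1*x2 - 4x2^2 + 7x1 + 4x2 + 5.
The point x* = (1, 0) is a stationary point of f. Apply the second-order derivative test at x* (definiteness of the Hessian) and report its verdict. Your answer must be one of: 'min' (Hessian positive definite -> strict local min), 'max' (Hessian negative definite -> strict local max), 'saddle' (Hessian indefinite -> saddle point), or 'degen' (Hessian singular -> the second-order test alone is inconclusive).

Compute the Hessian H = grad^2 f:
  H = [[-7, -4], [-4, -8]]
Verify stationarity: grad f(x*) = H x* + g = (0, 0).
Eigenvalues of H: -11.5311, -3.4689.
Both eigenvalues < 0, so H is negative definite -> x* is a strict local max.

max


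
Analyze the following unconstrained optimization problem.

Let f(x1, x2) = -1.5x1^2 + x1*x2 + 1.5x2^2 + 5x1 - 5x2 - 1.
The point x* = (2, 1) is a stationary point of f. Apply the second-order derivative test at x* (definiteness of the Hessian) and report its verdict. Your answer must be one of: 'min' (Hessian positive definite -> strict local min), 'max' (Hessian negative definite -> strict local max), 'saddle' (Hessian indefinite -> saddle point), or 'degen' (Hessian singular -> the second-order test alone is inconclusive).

Compute the Hessian H = grad^2 f:
  H = [[-3, 1], [1, 3]]
Verify stationarity: grad f(x*) = H x* + g = (0, 0).
Eigenvalues of H: -3.1623, 3.1623.
Eigenvalues have mixed signs, so H is indefinite -> x* is a saddle point.

saddle


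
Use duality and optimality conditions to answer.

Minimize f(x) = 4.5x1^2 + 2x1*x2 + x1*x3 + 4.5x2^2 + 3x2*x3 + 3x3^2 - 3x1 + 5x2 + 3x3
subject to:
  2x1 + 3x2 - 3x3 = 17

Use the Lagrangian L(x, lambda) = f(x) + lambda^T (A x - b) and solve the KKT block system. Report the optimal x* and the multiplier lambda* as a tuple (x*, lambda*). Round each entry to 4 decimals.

Form the Lagrangian:
  L(x, lambda) = (1/2) x^T Q x + c^T x + lambda^T (A x - b)
Stationarity (grad_x L = 0): Q x + c + A^T lambda = 0.
Primal feasibility: A x = b.

This gives the KKT block system:
  [ Q   A^T ] [ x     ]   [-c ]
  [ A    0  ] [ lambda ] = [ b ]

Solving the linear system:
  x*      = (1.1927, 1.5365, -3.3351)
  lambda* = (-3.7361)
  f(x*)   = 28.8064

x* = (1.1927, 1.5365, -3.3351), lambda* = (-3.7361)


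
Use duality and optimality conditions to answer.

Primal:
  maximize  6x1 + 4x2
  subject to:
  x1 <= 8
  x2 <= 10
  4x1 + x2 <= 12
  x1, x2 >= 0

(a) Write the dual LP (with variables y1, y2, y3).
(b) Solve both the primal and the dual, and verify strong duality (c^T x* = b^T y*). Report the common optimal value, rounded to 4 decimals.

The standard primal-dual pair for 'max c^T x s.t. A x <= b, x >= 0' is:
  Dual:  min b^T y  s.t.  A^T y >= c,  y >= 0.

So the dual LP is:
  minimize  8y1 + 10y2 + 12y3
  subject to:
    y1 + 4y3 >= 6
    y2 + y3 >= 4
    y1, y2, y3 >= 0

Solving the primal: x* = (0.5, 10).
  primal value c^T x* = 43.
Solving the dual: y* = (0, 2.5, 1.5).
  dual value b^T y* = 43.
Strong duality: c^T x* = b^T y*. Confirmed.

43


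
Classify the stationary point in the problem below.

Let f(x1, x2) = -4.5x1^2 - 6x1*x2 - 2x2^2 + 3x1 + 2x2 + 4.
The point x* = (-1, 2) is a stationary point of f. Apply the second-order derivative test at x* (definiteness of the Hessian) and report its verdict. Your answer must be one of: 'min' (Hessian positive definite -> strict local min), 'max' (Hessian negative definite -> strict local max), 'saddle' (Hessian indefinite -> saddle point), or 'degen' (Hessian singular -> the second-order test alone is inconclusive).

Compute the Hessian H = grad^2 f:
  H = [[-9, -6], [-6, -4]]
Verify stationarity: grad f(x*) = H x* + g = (0, 0).
Eigenvalues of H: -13, 0.
H has a zero eigenvalue (singular; negative semidefinite but not definite), so H is neither positive definite, negative definite, nor indefinite. The second-order test alone is inconclusive -> degen.
(Indeed, f is constant along the null direction of H through x*, so x* is not a strict local extremum.)

degen


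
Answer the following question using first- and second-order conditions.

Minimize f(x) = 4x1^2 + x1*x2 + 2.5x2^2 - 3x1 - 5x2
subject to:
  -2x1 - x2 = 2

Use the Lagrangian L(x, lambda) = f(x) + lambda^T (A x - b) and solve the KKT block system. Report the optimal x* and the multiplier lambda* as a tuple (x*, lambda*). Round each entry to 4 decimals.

Form the Lagrangian:
  L(x, lambda) = (1/2) x^T Q x + c^T x + lambda^T (A x - b)
Stationarity (grad_x L = 0): Q x + c + A^T lambda = 0.
Primal feasibility: A x = b.

This gives the KKT block system:
  [ Q   A^T ] [ x     ]   [-c ]
  [ A    0  ] [ lambda ] = [ b ]

Solving the linear system:
  x*      = (-1.0417, 0.0833)
  lambda* = (-5.625)
  f(x*)   = 6.9792

x* = (-1.0417, 0.0833), lambda* = (-5.625)


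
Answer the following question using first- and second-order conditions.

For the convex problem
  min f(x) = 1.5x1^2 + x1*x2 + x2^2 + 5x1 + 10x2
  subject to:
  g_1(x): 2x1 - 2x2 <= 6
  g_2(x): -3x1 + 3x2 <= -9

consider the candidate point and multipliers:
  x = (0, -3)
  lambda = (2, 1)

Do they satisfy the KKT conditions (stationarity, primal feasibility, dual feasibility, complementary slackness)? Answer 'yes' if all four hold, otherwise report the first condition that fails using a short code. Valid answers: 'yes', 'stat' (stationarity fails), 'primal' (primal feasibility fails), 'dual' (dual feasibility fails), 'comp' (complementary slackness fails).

Gradient of f: grad f(x) = Q x + c = (2, 4)
Constraint values g_i(x) = a_i^T x - b_i:
  g_1((0, -3)) = 0
  g_2((0, -3)) = 0
Stationarity residual: grad f(x) + sum_i lambda_i a_i = (3, 3)
  -> stationarity FAILS
Primal feasibility (all g_i <= 0): OK
Dual feasibility (all lambda_i >= 0): OK
Complementary slackness (lambda_i * g_i(x) = 0 for all i): OK

Verdict: the first failing condition is stationarity -> stat.

stat


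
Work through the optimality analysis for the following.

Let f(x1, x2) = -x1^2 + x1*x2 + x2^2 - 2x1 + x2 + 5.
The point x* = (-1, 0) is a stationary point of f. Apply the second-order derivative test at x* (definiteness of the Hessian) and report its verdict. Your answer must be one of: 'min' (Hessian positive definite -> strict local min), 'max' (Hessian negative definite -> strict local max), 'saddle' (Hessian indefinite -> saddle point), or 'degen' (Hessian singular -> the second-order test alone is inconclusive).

Compute the Hessian H = grad^2 f:
  H = [[-2, 1], [1, 2]]
Verify stationarity: grad f(x*) = H x* + g = (0, 0).
Eigenvalues of H: -2.2361, 2.2361.
Eigenvalues have mixed signs, so H is indefinite -> x* is a saddle point.

saddle


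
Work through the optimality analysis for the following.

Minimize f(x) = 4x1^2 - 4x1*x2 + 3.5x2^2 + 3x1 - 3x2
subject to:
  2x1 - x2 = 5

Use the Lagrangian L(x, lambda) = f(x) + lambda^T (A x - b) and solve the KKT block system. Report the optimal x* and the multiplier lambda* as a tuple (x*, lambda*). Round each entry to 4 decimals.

Form the Lagrangian:
  L(x, lambda) = (1/2) x^T Q x + c^T x + lambda^T (A x - b)
Stationarity (grad_x L = 0): Q x + c + A^T lambda = 0.
Primal feasibility: A x = b.

This gives the KKT block system:
  [ Q   A^T ] [ x     ]   [-c ]
  [ A    0  ] [ lambda ] = [ b ]

Solving the linear system:
  x*      = (2.65, 0.3)
  lambda* = (-11.5)
  f(x*)   = 32.275

x* = (2.65, 0.3), lambda* = (-11.5)


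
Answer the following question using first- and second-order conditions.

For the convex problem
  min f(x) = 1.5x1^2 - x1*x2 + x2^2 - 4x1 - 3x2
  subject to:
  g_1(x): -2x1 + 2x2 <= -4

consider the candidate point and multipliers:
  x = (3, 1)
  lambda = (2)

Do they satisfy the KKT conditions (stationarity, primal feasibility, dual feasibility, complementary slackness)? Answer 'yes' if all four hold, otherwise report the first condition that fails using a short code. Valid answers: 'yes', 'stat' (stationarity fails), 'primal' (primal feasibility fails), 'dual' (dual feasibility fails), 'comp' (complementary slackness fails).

Gradient of f: grad f(x) = Q x + c = (4, -4)
Constraint values g_i(x) = a_i^T x - b_i:
  g_1((3, 1)) = 0
Stationarity residual: grad f(x) + sum_i lambda_i a_i = (0, 0)
  -> stationarity OK
Primal feasibility (all g_i <= 0): OK
Dual feasibility (all lambda_i >= 0): OK
Complementary slackness (lambda_i * g_i(x) = 0 for all i): OK

Verdict: yes, KKT holds.

yes


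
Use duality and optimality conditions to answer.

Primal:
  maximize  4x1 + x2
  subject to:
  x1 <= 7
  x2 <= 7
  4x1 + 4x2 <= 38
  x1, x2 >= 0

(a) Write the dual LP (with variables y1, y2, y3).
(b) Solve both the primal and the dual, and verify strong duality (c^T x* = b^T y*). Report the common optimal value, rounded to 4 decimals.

The standard primal-dual pair for 'max c^T x s.t. A x <= b, x >= 0' is:
  Dual:  min b^T y  s.t.  A^T y >= c,  y >= 0.

So the dual LP is:
  minimize  7y1 + 7y2 + 38y3
  subject to:
    y1 + 4y3 >= 4
    y2 + 4y3 >= 1
    y1, y2, y3 >= 0

Solving the primal: x* = (7, 2.5).
  primal value c^T x* = 30.5.
Solving the dual: y* = (3, 0, 0.25).
  dual value b^T y* = 30.5.
Strong duality: c^T x* = b^T y*. Confirmed.

30.5


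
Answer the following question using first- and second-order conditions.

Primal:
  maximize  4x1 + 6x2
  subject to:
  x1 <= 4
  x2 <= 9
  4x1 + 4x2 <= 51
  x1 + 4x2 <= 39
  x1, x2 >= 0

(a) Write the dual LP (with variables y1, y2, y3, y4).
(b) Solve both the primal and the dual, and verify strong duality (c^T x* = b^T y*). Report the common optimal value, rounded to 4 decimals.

The standard primal-dual pair for 'max c^T x s.t. A x <= b, x >= 0' is:
  Dual:  min b^T y  s.t.  A^T y >= c,  y >= 0.

So the dual LP is:
  minimize  4y1 + 9y2 + 51y3 + 39y4
  subject to:
    y1 + 4y3 + y4 >= 4
    y2 + 4y3 + 4y4 >= 6
    y1, y2, y3, y4 >= 0

Solving the primal: x* = (4, 8.75).
  primal value c^T x* = 68.5.
Solving the dual: y* = (0, 0, 0.8333, 0.6667).
  dual value b^T y* = 68.5.
Strong duality: c^T x* = b^T y*. Confirmed.

68.5


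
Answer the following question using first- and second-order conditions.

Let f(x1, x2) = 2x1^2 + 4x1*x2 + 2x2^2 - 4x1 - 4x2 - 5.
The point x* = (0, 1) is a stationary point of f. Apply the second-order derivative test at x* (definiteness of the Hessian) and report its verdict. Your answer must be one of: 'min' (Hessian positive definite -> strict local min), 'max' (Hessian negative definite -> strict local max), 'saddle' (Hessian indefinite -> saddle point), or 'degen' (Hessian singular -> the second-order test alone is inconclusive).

Compute the Hessian H = grad^2 f:
  H = [[4, 4], [4, 4]]
Verify stationarity: grad f(x*) = H x* + g = (0, 0).
Eigenvalues of H: 0, 8.
H has a zero eigenvalue (singular; positive semidefinite but not definite), so H is neither positive definite, negative definite, nor indefinite. The second-order test alone is inconclusive -> degen.
(Indeed, f is constant along the null direction of H through x*, so x* is not a strict local extremum.)

degen


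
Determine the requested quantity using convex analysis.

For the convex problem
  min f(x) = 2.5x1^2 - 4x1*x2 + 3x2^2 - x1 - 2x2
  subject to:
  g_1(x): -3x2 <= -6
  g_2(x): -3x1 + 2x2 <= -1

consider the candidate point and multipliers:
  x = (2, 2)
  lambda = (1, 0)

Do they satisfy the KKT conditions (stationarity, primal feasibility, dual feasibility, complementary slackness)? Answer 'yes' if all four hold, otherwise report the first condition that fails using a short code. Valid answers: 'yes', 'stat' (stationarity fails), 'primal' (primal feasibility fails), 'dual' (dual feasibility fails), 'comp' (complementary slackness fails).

Gradient of f: grad f(x) = Q x + c = (1, 2)
Constraint values g_i(x) = a_i^T x - b_i:
  g_1((2, 2)) = 0
  g_2((2, 2)) = -1
Stationarity residual: grad f(x) + sum_i lambda_i a_i = (1, -1)
  -> stationarity FAILS
Primal feasibility (all g_i <= 0): OK
Dual feasibility (all lambda_i >= 0): OK
Complementary slackness (lambda_i * g_i(x) = 0 for all i): OK

Verdict: the first failing condition is stationarity -> stat.

stat


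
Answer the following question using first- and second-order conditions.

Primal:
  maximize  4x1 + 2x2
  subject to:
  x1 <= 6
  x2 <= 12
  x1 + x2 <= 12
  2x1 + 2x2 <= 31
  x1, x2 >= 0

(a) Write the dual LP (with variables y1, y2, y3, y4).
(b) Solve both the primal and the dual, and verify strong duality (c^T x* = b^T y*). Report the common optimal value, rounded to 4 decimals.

The standard primal-dual pair for 'max c^T x s.t. A x <= b, x >= 0' is:
  Dual:  min b^T y  s.t.  A^T y >= c,  y >= 0.

So the dual LP is:
  minimize  6y1 + 12y2 + 12y3 + 31y4
  subject to:
    y1 + y3 + 2y4 >= 4
    y2 + y3 + 2y4 >= 2
    y1, y2, y3, y4 >= 0

Solving the primal: x* = (6, 6).
  primal value c^T x* = 36.
Solving the dual: y* = (2, 0, 2, 0).
  dual value b^T y* = 36.
Strong duality: c^T x* = b^T y*. Confirmed.

36


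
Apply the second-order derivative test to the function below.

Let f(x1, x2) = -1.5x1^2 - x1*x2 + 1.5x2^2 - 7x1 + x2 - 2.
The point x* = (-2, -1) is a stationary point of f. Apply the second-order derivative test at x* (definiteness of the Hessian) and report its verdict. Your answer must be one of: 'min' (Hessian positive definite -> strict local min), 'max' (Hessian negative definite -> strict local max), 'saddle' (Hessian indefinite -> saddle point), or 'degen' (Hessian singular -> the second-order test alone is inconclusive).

Compute the Hessian H = grad^2 f:
  H = [[-3, -1], [-1, 3]]
Verify stationarity: grad f(x*) = H x* + g = (0, 0).
Eigenvalues of H: -3.1623, 3.1623.
Eigenvalues have mixed signs, so H is indefinite -> x* is a saddle point.

saddle


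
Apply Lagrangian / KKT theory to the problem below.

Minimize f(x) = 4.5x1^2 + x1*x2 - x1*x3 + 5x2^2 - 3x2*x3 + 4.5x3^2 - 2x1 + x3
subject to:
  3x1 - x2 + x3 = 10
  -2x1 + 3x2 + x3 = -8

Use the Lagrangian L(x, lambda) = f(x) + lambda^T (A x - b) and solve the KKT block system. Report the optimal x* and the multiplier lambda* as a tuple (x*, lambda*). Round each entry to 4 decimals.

Form the Lagrangian:
  L(x, lambda) = (1/2) x^T Q x + c^T x + lambda^T (A x - b)
Stationarity (grad_x L = 0): Q x + c + A^T lambda = 0.
Primal feasibility: A x = b.

This gives the KKT block system:
  [ Q   A^T ] [ x     ]   [-c ]
  [ A    0  ] [ lambda ] = [ b ]

Solving the linear system:
  x*      = (2.8168, -0.979, 0.5706)
  lambda* = (-6.8624, 0.6074)
  f(x*)   = 34.2099

x* = (2.8168, -0.979, 0.5706), lambda* = (-6.8624, 0.6074)


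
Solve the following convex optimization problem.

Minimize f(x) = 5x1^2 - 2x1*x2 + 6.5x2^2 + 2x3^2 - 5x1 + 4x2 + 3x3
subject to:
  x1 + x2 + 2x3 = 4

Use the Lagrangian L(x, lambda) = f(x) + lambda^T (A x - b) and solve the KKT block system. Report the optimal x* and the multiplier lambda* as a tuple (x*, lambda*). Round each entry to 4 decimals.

Form the Lagrangian:
  L(x, lambda) = (1/2) x^T Q x + c^T x + lambda^T (A x - b)
Stationarity (grad_x L = 0): Q x + c + A^T lambda = 0.
Primal feasibility: A x = b.

This gives the KKT block system:
  [ Q   A^T ] [ x     ]   [-c ]
  [ A    0  ] [ lambda ] = [ b ]

Solving the linear system:
  x*      = (0.9706, 0.1765, 1.4265)
  lambda* = (-4.3529)
  f(x*)   = 8.7721

x* = (0.9706, 0.1765, 1.4265), lambda* = (-4.3529)


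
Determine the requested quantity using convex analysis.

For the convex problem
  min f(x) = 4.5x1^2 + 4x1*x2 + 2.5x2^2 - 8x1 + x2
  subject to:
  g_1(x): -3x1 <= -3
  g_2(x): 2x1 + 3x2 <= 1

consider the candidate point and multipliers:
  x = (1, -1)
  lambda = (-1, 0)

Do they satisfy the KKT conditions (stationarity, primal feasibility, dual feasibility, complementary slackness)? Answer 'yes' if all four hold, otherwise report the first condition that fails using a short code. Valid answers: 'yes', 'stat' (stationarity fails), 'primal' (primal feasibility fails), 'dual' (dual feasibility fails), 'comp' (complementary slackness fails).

Gradient of f: grad f(x) = Q x + c = (-3, 0)
Constraint values g_i(x) = a_i^T x - b_i:
  g_1((1, -1)) = 0
  g_2((1, -1)) = -2
Stationarity residual: grad f(x) + sum_i lambda_i a_i = (0, 0)
  -> stationarity OK
Primal feasibility (all g_i <= 0): OK
Dual feasibility (all lambda_i >= 0): FAILS
Complementary slackness (lambda_i * g_i(x) = 0 for all i): OK

Verdict: the first failing condition is dual_feasibility -> dual.

dual


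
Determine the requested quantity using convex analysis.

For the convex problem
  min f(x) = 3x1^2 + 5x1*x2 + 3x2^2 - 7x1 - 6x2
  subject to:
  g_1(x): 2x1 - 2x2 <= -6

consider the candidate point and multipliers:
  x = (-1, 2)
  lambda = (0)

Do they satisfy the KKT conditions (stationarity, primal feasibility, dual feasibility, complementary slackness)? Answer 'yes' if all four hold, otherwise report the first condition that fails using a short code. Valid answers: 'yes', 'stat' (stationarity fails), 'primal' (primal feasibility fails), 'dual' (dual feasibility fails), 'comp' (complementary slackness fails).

Gradient of f: grad f(x) = Q x + c = (-3, 1)
Constraint values g_i(x) = a_i^T x - b_i:
  g_1((-1, 2)) = 0
Stationarity residual: grad f(x) + sum_i lambda_i a_i = (-3, 1)
  -> stationarity FAILS
Primal feasibility (all g_i <= 0): OK
Dual feasibility (all lambda_i >= 0): OK
Complementary slackness (lambda_i * g_i(x) = 0 for all i): OK

Verdict: the first failing condition is stationarity -> stat.

stat


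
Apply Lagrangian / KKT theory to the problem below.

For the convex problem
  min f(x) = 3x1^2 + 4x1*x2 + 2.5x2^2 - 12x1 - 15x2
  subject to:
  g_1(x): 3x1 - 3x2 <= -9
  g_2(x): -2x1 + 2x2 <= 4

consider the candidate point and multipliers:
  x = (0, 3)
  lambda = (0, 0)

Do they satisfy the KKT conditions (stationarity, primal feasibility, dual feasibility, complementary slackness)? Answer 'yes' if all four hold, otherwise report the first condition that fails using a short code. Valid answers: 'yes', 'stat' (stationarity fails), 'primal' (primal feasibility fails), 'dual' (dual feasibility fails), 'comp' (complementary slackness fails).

Gradient of f: grad f(x) = Q x + c = (0, 0)
Constraint values g_i(x) = a_i^T x - b_i:
  g_1((0, 3)) = 0
  g_2((0, 3)) = 2
Stationarity residual: grad f(x) + sum_i lambda_i a_i = (0, 0)
  -> stationarity OK
Primal feasibility (all g_i <= 0): FAILS
Dual feasibility (all lambda_i >= 0): OK
Complementary slackness (lambda_i * g_i(x) = 0 for all i): OK

Verdict: the first failing condition is primal_feasibility -> primal.

primal


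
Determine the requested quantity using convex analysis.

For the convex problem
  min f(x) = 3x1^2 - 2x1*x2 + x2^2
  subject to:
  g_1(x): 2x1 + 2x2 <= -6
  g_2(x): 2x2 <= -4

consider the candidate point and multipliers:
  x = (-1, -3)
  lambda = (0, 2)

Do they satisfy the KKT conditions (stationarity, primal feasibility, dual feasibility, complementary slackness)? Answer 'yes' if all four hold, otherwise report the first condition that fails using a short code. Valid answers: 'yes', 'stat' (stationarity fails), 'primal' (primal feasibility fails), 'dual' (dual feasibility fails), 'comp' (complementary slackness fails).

Gradient of f: grad f(x) = Q x + c = (0, -4)
Constraint values g_i(x) = a_i^T x - b_i:
  g_1((-1, -3)) = -2
  g_2((-1, -3)) = -2
Stationarity residual: grad f(x) + sum_i lambda_i a_i = (0, 0)
  -> stationarity OK
Primal feasibility (all g_i <= 0): OK
Dual feasibility (all lambda_i >= 0): OK
Complementary slackness (lambda_i * g_i(x) = 0 for all i): FAILS

Verdict: the first failing condition is complementary_slackness -> comp.

comp


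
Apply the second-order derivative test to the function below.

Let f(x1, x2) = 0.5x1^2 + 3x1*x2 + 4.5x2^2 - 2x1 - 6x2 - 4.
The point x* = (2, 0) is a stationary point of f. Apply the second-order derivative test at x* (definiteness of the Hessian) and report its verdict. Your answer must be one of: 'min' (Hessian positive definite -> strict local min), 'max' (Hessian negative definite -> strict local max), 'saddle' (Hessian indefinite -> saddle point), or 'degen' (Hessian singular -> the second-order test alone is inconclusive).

Compute the Hessian H = grad^2 f:
  H = [[1, 3], [3, 9]]
Verify stationarity: grad f(x*) = H x* + g = (0, 0).
Eigenvalues of H: 0, 10.
H has a zero eigenvalue (singular; positive semidefinite but not definite), so H is neither positive definite, negative definite, nor indefinite. The second-order test alone is inconclusive -> degen.
(Indeed, f is constant along the null direction of H through x*, so x* is not a strict local extremum.)

degen


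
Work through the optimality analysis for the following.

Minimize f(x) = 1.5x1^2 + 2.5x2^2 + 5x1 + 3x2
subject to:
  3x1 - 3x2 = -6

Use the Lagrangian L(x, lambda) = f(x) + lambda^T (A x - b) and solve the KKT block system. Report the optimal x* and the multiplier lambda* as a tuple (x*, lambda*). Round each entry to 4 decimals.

Form the Lagrangian:
  L(x, lambda) = (1/2) x^T Q x + c^T x + lambda^T (A x - b)
Stationarity (grad_x L = 0): Q x + c + A^T lambda = 0.
Primal feasibility: A x = b.

This gives the KKT block system:
  [ Q   A^T ] [ x     ]   [-c ]
  [ A    0  ] [ lambda ] = [ b ]

Solving the linear system:
  x*      = (-2.25, -0.25)
  lambda* = (0.5833)
  f(x*)   = -4.25

x* = (-2.25, -0.25), lambda* = (0.5833)


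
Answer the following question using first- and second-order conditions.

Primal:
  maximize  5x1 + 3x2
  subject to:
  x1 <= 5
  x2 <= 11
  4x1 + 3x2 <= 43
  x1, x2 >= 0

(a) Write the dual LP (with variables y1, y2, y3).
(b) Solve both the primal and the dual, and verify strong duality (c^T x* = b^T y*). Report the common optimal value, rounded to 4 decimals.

The standard primal-dual pair for 'max c^T x s.t. A x <= b, x >= 0' is:
  Dual:  min b^T y  s.t.  A^T y >= c,  y >= 0.

So the dual LP is:
  minimize  5y1 + 11y2 + 43y3
  subject to:
    y1 + 4y3 >= 5
    y2 + 3y3 >= 3
    y1, y2, y3 >= 0

Solving the primal: x* = (5, 7.6667).
  primal value c^T x* = 48.
Solving the dual: y* = (1, 0, 1).
  dual value b^T y* = 48.
Strong duality: c^T x* = b^T y*. Confirmed.

48


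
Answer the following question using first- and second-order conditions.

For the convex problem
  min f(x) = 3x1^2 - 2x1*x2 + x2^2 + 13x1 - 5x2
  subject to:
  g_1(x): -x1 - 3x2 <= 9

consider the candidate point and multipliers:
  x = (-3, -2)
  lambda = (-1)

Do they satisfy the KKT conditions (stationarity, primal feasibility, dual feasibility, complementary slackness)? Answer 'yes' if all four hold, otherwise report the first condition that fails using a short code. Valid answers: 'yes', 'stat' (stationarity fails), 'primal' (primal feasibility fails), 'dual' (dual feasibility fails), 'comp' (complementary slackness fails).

Gradient of f: grad f(x) = Q x + c = (-1, -3)
Constraint values g_i(x) = a_i^T x - b_i:
  g_1((-3, -2)) = 0
Stationarity residual: grad f(x) + sum_i lambda_i a_i = (0, 0)
  -> stationarity OK
Primal feasibility (all g_i <= 0): OK
Dual feasibility (all lambda_i >= 0): FAILS
Complementary slackness (lambda_i * g_i(x) = 0 for all i): OK

Verdict: the first failing condition is dual_feasibility -> dual.

dual


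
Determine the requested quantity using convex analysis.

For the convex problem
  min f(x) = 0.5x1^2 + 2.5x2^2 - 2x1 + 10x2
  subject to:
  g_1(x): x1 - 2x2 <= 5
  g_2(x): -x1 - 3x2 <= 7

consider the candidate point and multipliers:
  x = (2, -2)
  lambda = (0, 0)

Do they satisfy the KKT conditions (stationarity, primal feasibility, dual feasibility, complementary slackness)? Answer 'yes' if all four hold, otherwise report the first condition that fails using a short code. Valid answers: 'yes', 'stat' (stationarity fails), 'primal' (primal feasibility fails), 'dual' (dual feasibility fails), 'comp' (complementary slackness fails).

Gradient of f: grad f(x) = Q x + c = (0, 0)
Constraint values g_i(x) = a_i^T x - b_i:
  g_1((2, -2)) = 1
  g_2((2, -2)) = -3
Stationarity residual: grad f(x) + sum_i lambda_i a_i = (0, 0)
  -> stationarity OK
Primal feasibility (all g_i <= 0): FAILS
Dual feasibility (all lambda_i >= 0): OK
Complementary slackness (lambda_i * g_i(x) = 0 for all i): OK

Verdict: the first failing condition is primal_feasibility -> primal.

primal


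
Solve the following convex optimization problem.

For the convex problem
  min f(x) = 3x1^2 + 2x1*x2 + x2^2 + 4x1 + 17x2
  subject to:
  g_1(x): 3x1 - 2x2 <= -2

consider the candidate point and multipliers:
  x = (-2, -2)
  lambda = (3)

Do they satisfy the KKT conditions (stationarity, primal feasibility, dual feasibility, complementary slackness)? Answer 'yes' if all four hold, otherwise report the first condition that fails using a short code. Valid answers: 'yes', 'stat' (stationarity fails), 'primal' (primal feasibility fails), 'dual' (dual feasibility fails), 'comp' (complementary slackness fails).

Gradient of f: grad f(x) = Q x + c = (-12, 9)
Constraint values g_i(x) = a_i^T x - b_i:
  g_1((-2, -2)) = 0
Stationarity residual: grad f(x) + sum_i lambda_i a_i = (-3, 3)
  -> stationarity FAILS
Primal feasibility (all g_i <= 0): OK
Dual feasibility (all lambda_i >= 0): OK
Complementary slackness (lambda_i * g_i(x) = 0 for all i): OK

Verdict: the first failing condition is stationarity -> stat.

stat


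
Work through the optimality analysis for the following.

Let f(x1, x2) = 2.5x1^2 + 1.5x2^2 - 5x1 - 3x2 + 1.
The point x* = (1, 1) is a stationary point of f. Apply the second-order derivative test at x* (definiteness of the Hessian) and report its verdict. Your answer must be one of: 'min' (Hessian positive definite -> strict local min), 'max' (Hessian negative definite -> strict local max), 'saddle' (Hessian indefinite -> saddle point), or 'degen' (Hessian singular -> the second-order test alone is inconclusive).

Compute the Hessian H = grad^2 f:
  H = [[5, 0], [0, 3]]
Verify stationarity: grad f(x*) = H x* + g = (0, 0).
Eigenvalues of H: 3, 5.
Both eigenvalues > 0, so H is positive definite -> x* is a strict local min.

min


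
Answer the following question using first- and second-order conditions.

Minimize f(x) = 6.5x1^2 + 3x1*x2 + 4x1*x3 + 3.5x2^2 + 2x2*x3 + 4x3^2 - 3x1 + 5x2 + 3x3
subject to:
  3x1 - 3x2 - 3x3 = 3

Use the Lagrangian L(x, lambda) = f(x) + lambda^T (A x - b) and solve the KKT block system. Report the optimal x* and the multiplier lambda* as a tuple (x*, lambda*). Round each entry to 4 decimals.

Form the Lagrangian:
  L(x, lambda) = (1/2) x^T Q x + c^T x + lambda^T (A x - b)
Stationarity (grad_x L = 0): Q x + c + A^T lambda = 0.
Primal feasibility: A x = b.

This gives the KKT block system:
  [ Q   A^T ] [ x     ]   [-c ]
  [ A    0  ] [ lambda ] = [ b ]

Solving the linear system:
  x*      = (0.2815, -0.5481, -0.1704)
  lambda* = (0.5556)
  f(x*)   = -2.8815

x* = (0.2815, -0.5481, -0.1704), lambda* = (0.5556)


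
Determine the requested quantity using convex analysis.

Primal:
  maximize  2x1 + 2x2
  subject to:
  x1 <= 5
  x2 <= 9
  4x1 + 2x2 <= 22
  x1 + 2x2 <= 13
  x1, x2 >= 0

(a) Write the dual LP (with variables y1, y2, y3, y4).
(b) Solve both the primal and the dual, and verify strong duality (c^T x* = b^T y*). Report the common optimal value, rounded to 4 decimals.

The standard primal-dual pair for 'max c^T x s.t. A x <= b, x >= 0' is:
  Dual:  min b^T y  s.t.  A^T y >= c,  y >= 0.

So the dual LP is:
  minimize  5y1 + 9y2 + 22y3 + 13y4
  subject to:
    y1 + 4y3 + y4 >= 2
    y2 + 2y3 + 2y4 >= 2
    y1, y2, y3, y4 >= 0

Solving the primal: x* = (3, 5).
  primal value c^T x* = 16.
Solving the dual: y* = (0, 0, 0.3333, 0.6667).
  dual value b^T y* = 16.
Strong duality: c^T x* = b^T y*. Confirmed.

16


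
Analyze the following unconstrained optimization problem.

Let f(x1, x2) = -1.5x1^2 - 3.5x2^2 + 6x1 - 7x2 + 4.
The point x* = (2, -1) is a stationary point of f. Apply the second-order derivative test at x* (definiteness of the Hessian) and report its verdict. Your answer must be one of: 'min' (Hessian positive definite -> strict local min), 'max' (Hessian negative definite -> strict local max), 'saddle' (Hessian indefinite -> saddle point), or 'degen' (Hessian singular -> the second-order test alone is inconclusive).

Compute the Hessian H = grad^2 f:
  H = [[-3, 0], [0, -7]]
Verify stationarity: grad f(x*) = H x* + g = (0, 0).
Eigenvalues of H: -7, -3.
Both eigenvalues < 0, so H is negative definite -> x* is a strict local max.

max


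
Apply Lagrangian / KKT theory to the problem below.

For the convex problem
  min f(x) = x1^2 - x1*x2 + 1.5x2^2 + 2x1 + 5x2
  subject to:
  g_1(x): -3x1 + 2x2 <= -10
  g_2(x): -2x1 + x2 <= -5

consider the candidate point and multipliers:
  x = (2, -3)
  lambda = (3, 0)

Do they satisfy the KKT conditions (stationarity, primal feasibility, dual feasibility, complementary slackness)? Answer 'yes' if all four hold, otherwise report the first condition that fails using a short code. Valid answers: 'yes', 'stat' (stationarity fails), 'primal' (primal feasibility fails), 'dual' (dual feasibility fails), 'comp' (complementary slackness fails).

Gradient of f: grad f(x) = Q x + c = (9, -6)
Constraint values g_i(x) = a_i^T x - b_i:
  g_1((2, -3)) = -2
  g_2((2, -3)) = -2
Stationarity residual: grad f(x) + sum_i lambda_i a_i = (0, 0)
  -> stationarity OK
Primal feasibility (all g_i <= 0): OK
Dual feasibility (all lambda_i >= 0): OK
Complementary slackness (lambda_i * g_i(x) = 0 for all i): FAILS

Verdict: the first failing condition is complementary_slackness -> comp.

comp
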